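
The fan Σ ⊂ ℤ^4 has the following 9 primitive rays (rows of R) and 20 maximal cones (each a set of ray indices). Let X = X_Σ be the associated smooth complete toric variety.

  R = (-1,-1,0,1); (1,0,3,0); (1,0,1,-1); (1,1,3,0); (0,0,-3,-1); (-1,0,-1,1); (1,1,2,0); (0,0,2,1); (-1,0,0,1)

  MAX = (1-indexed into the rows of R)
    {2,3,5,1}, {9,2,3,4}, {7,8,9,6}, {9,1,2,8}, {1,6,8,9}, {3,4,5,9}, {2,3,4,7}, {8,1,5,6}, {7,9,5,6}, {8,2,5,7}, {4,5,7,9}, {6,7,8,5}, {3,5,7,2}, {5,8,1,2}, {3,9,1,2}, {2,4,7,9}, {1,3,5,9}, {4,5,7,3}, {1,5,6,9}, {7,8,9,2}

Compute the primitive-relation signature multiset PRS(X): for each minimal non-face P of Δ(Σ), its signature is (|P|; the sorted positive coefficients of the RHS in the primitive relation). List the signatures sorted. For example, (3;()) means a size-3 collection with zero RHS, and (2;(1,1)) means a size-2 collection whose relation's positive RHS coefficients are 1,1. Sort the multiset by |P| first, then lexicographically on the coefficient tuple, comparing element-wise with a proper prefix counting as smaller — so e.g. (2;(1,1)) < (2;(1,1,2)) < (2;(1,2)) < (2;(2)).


The 11 primitive collections of Σ (r=9, n=4):

  P={3,6}:  v_{3} + v_{6} = 0  ⇒ sig = (2;())
  P={1,7}:  v_{1} + v_{7} = v_{8}  ⇒ sig = (2;(1))
  P={2,6}:  v_{2} + v_{6} = v_{8}  ⇒ sig = (2;(1))
  P={3,8}:  v_{3} + v_{8} = v_{2}  ⇒ sig = (2;(1))
  P={1,4}:  v_{1} + v_{4} = v_{2} + v_{9}  ⇒ sig = (2;(1,1))
  P={4,6}:  v_{4} + v_{6} = v_{7} + v_{9}  ⇒ sig = (2;(1,1))
  P={4,8}:  v_{4} + v_{8} = v_{2} + v_{7} + v_{9}  ⇒ sig = (2;(1,1,1))
  P={2,5,9}:  v_{2} + v_{5} + v_{9} = 0  ⇒ sig = (3;())
  P={3,7,9}:  v_{3} + v_{7} + v_{9} = v_{4}  ⇒ sig = (3;(1))
  P={5,8,9}:  v_{5} + v_{8} + v_{9} = v_{6}  ⇒ sig = (3;(1))
  P={2,4,5}:  v_{2} + v_{4} + v_{5} = v_{3} + v_{7}  ⇒ sig = (3;(1,1))

Signatures (|P|; sorted positive RHS coefficients), sorted:
    |P|=2: 7 collections, coeffs (), (1), (1), (1), (1,1), (1,1), (1,1,1)
    |P|=3: 4 collections, coeffs (), (1), (1), (1,1)


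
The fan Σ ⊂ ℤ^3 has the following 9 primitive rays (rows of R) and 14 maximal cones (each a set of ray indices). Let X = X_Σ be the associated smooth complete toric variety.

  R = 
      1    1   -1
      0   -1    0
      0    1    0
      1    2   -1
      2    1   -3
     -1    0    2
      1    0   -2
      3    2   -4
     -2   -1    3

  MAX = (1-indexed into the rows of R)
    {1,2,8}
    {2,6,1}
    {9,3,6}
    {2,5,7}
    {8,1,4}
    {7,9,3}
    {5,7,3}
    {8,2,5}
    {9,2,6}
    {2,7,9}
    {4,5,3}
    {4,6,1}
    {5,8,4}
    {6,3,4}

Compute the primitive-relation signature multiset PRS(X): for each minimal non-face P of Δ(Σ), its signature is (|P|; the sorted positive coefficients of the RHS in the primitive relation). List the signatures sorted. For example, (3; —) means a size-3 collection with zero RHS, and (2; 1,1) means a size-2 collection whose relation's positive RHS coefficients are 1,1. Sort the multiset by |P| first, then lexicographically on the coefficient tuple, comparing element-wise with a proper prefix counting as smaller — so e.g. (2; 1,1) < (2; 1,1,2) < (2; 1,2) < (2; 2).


Δ(Σ) — 9 vertices, 15 min non-faces:

  P = {2,3}:  v_{2} + v_{3} = 0  →  sig = (2; —)
  P = {5,9}:  v_{5} + v_{9} = 0  →  sig = (2; —)
  P = {6,7}:  v_{6} + v_{7} = 0  →  sig = (2; —)
  P = {1,3}:  v_{1} + v_{3} = v_{4}  →  sig = (2; 1)
  P = {1,5}:  v_{1} + v_{5} = v_{8}  →  sig = (2; 1)
  P = {1,7}:  v_{1} + v_{7} = v_{5}  →  sig = (2; 1)
  P = {1,9}:  v_{1} + v_{9} = v_{6}  →  sig = (2; 1)
  P = {2,4}:  v_{2} + v_{4} = v_{1}  →  sig = (2; 1)
  P = {5,6}:  v_{5} + v_{6} = v_{1}  →  sig = (2; 1)
  P = {8,9}:  v_{8} + v_{9} = v_{1}  →  sig = (2; 1)
  P = {3,8}:  v_{3} + v_{8} = v_{4} + v_{5}  →  sig = (2; 1,1)
  P = {4,7}:  v_{4} + v_{7} = v_{3} + v_{5}  →  sig = (2; 1,1)
  P = {4,9}:  v_{4} + v_{9} = v_{3} + v_{6}  →  sig = (2; 1,1)
  P = {6,8}:  v_{6} + v_{8} = 2·v_{1}  →  sig = (2; 2)
  P = {7,8}:  v_{7} + v_{8} = 2·v_{5}  →  sig = (2; 2)

Hence PRS(X_Σ) =
    (2; —)
    (2; —)
    (2; —)
    (2; 1)
    (2; 1)
    (2; 1)
    (2; 1)
    (2; 1)
    (2; 1)
    (2; 1)
    (2; 1,1)
    (2; 1,1)
    (2; 1,1)
    (2; 2)
    (2; 2)


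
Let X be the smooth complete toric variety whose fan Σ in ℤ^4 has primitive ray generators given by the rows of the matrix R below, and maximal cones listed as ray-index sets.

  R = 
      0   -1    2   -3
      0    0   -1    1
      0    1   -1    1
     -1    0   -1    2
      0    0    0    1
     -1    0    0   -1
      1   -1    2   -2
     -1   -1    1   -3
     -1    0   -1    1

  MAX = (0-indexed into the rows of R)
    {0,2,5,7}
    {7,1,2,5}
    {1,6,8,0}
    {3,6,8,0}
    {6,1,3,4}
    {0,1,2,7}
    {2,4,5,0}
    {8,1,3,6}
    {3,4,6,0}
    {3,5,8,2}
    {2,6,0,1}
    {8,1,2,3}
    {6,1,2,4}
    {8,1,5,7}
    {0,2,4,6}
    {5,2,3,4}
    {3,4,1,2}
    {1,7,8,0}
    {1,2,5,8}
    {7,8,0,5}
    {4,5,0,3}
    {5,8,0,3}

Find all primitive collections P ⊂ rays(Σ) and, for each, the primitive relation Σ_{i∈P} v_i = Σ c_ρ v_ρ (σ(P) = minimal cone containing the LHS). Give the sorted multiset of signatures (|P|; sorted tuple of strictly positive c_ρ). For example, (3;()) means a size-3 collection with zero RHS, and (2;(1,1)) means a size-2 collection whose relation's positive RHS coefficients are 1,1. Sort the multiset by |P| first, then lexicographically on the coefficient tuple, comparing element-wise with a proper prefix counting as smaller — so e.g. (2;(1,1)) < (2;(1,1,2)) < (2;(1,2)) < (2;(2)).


15 minimal non-faces of Δ(Σ) (on 9 rays):

  • {4,8}:  v_{4} + v_{8} = v_{3}  →  sig = (2;(1))
  • {5,6}:  v_{5} + v_{6} = v_{0}  →  sig = (2;(1))
  • {4,7}:  v_{4} + v_{7} = v_{0} + v_{8}  →  sig = (2;(1,1))
  • {3,7}:  v_{3} + v_{7} = v_{0} + 2·v_{8}  →  sig = (2;(1,2))
  • {6,7}:  v_{6} + v_{7} = 2·v_{0} + v_{1}  →  sig = (2;(1,2))
  • {2,6,8}:  v_{2} + v_{6} + v_{8} = 0  →  sig = (3;())
  • {0,1,5}:  v_{0} + v_{1} + v_{5} = v_{7}  →  sig = (3;(1))
  • {0,2,8}:  v_{0} + v_{2} + v_{8} = v_{5}  →  sig = (3;(1))
  • {1,4,5}:  v_{1} + v_{4} + v_{5} = v_{8}  →  sig = (3;(1))
  • {2,3,6}:  v_{2} + v_{3} + v_{6} = v_{4}  →  sig = (3;(1))
  • {0,1,4}:  v_{0} + v_{1} + v_{4} = v_{6} + v_{8}  →  sig = (3;(1,1))
  • {0,2,3}:  v_{0} + v_{2} + v_{3} = v_{4} + v_{5}  →  sig = (3;(1,1))
  • {0,1,3}:  v_{0} + v_{1} + v_{3} = v_{6} + 2·v_{8}  →  sig = (3;(1,2))
  • {2,7,8}:  v_{2} + v_{7} + v_{8} = v_{1} + 2·v_{5}  →  sig = (3;(1,2))
  • {1,3,5}:  v_{1} + v_{3} + v_{5} = 2·v_{8}  →  sig = (3;(2))

so the primitive-relation signature multiset is
    |P|=2: 5 collections, coeffs (1), (1), (1,1), (1,2), (1,2)
    |P|=3: 10 collections, coeffs (), (1), (1), (1), (1), (1,1), (1,1), (1,2), (1,2), (2)


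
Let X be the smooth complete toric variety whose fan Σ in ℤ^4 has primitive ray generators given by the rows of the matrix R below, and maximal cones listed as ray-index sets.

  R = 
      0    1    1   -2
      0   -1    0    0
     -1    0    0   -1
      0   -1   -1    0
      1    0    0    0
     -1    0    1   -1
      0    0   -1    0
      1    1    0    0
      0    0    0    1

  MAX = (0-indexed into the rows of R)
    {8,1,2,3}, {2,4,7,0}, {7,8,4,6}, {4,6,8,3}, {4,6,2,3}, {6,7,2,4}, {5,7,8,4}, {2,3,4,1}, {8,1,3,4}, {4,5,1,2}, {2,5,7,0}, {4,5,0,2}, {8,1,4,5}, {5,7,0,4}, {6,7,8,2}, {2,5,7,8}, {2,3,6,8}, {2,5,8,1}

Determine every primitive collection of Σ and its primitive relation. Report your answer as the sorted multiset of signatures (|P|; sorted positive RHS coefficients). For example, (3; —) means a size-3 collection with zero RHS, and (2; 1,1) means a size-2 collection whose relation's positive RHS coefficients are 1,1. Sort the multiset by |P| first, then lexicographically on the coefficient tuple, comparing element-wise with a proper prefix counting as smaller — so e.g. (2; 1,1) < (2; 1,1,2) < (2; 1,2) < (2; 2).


Minimal non-faces — 11 found among 9 rays, 18 max cones:

  P={1,6}:  v_{1} + v_{6} = v_{3}  →  sig = (2; 1)
  P={1,7}:  v_{1} + v_{7} = v_{4}  →  sig = (2; 1)
  P={5,6}:  v_{5} + v_{6} = v_{2}  →  sig = (2; 1)
  P={0,8}:  v_{0} + v_{8} = v_{5} + v_{7}  →  sig = (2; 1,1)
  P={3,5}:  v_{3} + v_{5} = v_{1} + v_{2}  →  sig = (2; 1,1)
  P={3,7}:  v_{3} + v_{7} = v_{4} + v_{6}  →  sig = (2; 1,1)
  P={0,1}:  v_{0} + v_{1} = v_{2} + 2·v_{4} + v_{5}  →  sig = (2; 1,1,2)
  P={0,6}:  v_{0} + v_{6} = 2·v_{2} + v_{4} + v_{7}  →  sig = (2; 1,1,2)
  P={0,3}:  v_{0} + v_{3} = 2·v_{2} + 2·v_{4}  →  sig = (2; 2,2)
  P={2,4,8}:  v_{2} + v_{4} + v_{8} = 0  →  sig = (3; —)
  P={2,4,5,7}:  v_{2} + v_{4} + v_{5} + v_{7} = v_{0}  →  sig = (4; 1)

Sorted signature multiset PRS(X):
[(2; 1), (2; 1), (2; 1), (2; 1,1), (2; 1,1), (2; 1,1), (2; 1,1,2), (2; 1,1,2), (2; 2,2), (3; —), (4; 1)]


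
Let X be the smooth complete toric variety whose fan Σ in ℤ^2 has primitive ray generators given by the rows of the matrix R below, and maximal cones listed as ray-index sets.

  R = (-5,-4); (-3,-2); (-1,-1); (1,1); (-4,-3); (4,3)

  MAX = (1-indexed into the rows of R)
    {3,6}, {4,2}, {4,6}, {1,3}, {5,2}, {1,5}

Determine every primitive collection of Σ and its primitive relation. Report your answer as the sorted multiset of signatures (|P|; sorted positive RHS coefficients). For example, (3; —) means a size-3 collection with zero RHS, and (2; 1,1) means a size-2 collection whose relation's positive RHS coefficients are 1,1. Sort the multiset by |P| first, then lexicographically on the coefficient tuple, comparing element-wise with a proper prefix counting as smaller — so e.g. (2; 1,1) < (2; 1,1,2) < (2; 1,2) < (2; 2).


|primitive collections| = 9. Relations:

  {3,4}:  v_{3} + v_{4} = 0  ⟹  sig = (2; —)
  {5,6}:  v_{5} + v_{6} = 0  ⟹  sig = (2; —)
  {1,4}:  v_{1} + v_{4} = v_{5}  ⟹  sig = (2; 1)
  {1,6}:  v_{1} + v_{6} = v_{3}  ⟹  sig = (2; 1)
  {2,3}:  v_{2} + v_{3} = v_{5}  ⟹  sig = (2; 1)
  {2,6}:  v_{2} + v_{6} = v_{4}  ⟹  sig = (2; 1)
  {3,5}:  v_{3} + v_{5} = v_{1}  ⟹  sig = (2; 1)
  {4,5}:  v_{4} + v_{5} = v_{2}  ⟹  sig = (2; 1)
  {1,2}:  v_{1} + v_{2} = 2·v_{5}  ⟹  sig = (2; 2)

Signatures (|P|; sorted positive RHS coefficients), sorted:
[(2; —), (2; —), (2; 1), (2; 1), (2; 1), (2; 1), (2; 1), (2; 1), (2; 2)]


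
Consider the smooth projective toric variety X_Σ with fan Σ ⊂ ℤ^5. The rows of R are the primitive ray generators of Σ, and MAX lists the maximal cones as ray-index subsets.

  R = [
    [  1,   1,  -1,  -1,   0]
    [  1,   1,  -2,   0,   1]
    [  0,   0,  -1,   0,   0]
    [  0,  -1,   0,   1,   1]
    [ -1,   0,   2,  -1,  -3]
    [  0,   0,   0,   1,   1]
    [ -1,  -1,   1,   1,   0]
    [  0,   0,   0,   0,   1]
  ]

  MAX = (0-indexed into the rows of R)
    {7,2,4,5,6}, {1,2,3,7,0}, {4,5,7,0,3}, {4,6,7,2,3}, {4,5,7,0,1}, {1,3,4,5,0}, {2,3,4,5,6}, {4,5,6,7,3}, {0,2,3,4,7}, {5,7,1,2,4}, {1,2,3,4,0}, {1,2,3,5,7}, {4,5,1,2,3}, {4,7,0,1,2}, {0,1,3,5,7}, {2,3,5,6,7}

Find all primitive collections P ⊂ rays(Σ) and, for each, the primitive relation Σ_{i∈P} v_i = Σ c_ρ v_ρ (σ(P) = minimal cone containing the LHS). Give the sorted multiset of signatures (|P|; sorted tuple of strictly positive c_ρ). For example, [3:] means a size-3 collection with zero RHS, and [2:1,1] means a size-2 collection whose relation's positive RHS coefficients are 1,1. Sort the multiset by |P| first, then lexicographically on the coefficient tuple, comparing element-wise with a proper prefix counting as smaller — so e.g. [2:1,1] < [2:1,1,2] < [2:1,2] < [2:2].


The 5 primitive collections of Σ (r=8, n=5):

  {0,6}:  v_{0} + v_{6} = 0 — sig = [2:]
  {1,6}:  v_{1} + v_{6} = v_{2} + v_{5} — sig = [2:1,1]
  {0,2,5}:  v_{0} + v_{2} + v_{5} = v_{1} — sig = [3:1]
  {1,3,4,7}:  v_{1} + v_{3} + v_{4} + v_{7} = 0 — sig = [4:]
  {2,3,4,5,7}:  v_{2} + v_{3} + v_{4} + v_{5} + v_{7} = v_{6} — sig = [5:1]

Sorted signature multiset PRS(X):
[[2:], [2:1,1], [3:1], [4:], [5:1]]


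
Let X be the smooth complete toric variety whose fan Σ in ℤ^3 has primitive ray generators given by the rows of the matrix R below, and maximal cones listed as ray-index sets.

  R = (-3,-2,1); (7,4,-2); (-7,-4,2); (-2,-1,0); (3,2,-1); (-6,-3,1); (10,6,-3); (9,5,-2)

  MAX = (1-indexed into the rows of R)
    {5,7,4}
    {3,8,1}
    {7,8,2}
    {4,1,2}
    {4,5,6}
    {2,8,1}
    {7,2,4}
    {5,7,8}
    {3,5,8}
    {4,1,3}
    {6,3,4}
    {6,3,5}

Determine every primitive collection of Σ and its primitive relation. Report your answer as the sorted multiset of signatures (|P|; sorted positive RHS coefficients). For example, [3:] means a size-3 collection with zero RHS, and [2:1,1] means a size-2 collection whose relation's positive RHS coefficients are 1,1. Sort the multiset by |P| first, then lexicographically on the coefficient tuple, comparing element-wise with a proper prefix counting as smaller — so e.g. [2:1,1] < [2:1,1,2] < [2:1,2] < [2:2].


The 11 primitive collections of Σ (r=8, n=3):

  • {1,5}:  v_{1} + v_{5} = 0 ; sig = [2:]
  • {2,3}:  v_{2} + v_{3} = 0 ; sig = [2:]
  • {1,7}:  v_{1} + v_{7} = v_{2} ; sig = [2:1]
  • {2,5}:  v_{2} + v_{5} = v_{7} ; sig = [2:1]
  • {3,7}:  v_{3} + v_{7} = v_{5} ; sig = [2:1]
  • {4,8}:  v_{4} + v_{8} = v_{2} ; sig = [2:1]
  • {6,8}:  v_{6} + v_{8} = v_{5} ; sig = [2:1]
  • {1,6}:  v_{1} + v_{6} = v_{3} + v_{4} ; sig = [2:1,1]
  • {2,6}:  v_{2} + v_{6} = v_{4} + v_{5} ; sig = [2:1,1]
  • {6,7}:  v_{6} + v_{7} = v_{4} + 2·v_{5} ; sig = [2:1,2]
  • {3,4,5}:  v_{3} + v_{4} + v_{5} = v_{6} ; sig = [3:1]

Sorted signature multiset PRS(X):
    |P|=2: 10 collections, coeffs (), (), (1), (1), (1), (1), (1), (1,1), (1,1), (1,2)
    |P|=3: 1 collection, coeffs (1)


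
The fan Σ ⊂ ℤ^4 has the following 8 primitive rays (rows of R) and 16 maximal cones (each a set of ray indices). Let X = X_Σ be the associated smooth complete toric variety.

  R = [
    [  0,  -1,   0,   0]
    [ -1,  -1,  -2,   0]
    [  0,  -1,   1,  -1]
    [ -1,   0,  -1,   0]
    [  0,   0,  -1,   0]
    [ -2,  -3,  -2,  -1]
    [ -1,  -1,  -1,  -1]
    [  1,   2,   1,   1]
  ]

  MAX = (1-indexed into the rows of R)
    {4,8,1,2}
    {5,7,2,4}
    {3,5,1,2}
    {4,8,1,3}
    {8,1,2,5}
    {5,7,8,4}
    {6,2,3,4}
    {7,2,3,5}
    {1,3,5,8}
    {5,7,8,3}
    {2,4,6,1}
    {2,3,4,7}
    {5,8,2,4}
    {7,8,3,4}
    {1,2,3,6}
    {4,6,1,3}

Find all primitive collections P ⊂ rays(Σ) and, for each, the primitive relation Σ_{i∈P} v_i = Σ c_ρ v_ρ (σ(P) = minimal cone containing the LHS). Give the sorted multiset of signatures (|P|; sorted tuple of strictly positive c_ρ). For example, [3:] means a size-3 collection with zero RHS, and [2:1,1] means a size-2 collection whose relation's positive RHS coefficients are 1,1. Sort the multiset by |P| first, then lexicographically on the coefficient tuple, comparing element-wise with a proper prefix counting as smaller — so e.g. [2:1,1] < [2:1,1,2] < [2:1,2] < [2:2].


9 collections generate NE(X_Σ); each relation:

  {1,7}:  v_{1} + v_{7} = v_{2} + v_{3}  ⟹  sig = [2:1,1]
  {6,8}:  v_{6} + v_{8} = v_{1} + v_{4}  ⟹  sig = [2:1,1]
  {5,6}:  v_{5} + v_{6} = 2·v_{2} + v_{3}  ⟹  sig = [2:1,2]
  {6,7}:  v_{6} + v_{7} = 2·v_{2} + 2·v_{3} + v_{4}  ⟹  sig = [2:1,2,2]
  {2,3,8}:  v_{2} + v_{3} + v_{8} = 0  ⟹  sig = [3:]
  {1,4,5}:  v_{1} + v_{4} + v_{5} = v_{2}  ⟹  sig = [3:1]
  {3,4,5}:  v_{3} + v_{4} + v_{5} = v_{7}  ⟹  sig = [3:1]
  {2,7,8}:  v_{2} + v_{7} + v_{8} = v_{4} + v_{5}  ⟹  sig = [3:1,1]
  {1,2,3,4}:  v_{1} + v_{2} + v_{3} + v_{4} = v_{6}  ⟹  sig = [4:1]

Signatures (|P|; sorted positive RHS coefficients), sorted:
    [2:1,1]
    [2:1,1]
    [2:1,2]
    [2:1,2,2]
    [3:]
    [3:1]
    [3:1]
    [3:1,1]
    [4:1]


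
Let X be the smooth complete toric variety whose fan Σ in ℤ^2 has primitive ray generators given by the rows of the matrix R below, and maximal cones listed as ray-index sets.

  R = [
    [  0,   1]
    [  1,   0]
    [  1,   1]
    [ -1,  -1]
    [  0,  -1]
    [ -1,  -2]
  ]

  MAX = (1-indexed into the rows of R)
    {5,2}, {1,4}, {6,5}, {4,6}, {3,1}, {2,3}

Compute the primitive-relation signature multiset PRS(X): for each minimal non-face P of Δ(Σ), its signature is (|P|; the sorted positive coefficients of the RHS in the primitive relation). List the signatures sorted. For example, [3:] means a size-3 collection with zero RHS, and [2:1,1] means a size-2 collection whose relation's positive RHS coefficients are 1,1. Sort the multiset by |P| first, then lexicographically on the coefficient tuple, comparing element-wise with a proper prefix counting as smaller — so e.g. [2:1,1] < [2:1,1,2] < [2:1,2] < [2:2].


9 collections generate NE(X_Σ); each relation:

  {1,5}:  v_{1} + v_{5} = 0 ; sig = [2:]
  {3,4}:  v_{3} + v_{4} = 0 ; sig = [2:]
  {1,2}:  v_{1} + v_{2} = v_{3} ; sig = [2:1]
  {1,6}:  v_{1} + v_{6} = v_{4} ; sig = [2:1]
  {2,4}:  v_{2} + v_{4} = v_{5} ; sig = [2:1]
  {3,5}:  v_{3} + v_{5} = v_{2} ; sig = [2:1]
  {3,6}:  v_{3} + v_{6} = v_{5} ; sig = [2:1]
  {4,5}:  v_{4} + v_{5} = v_{6} ; sig = [2:1]
  {2,6}:  v_{2} + v_{6} = 2·v_{5} ; sig = [2:2]

Sorted signature multiset PRS(X):
[[2:], [2:], [2:1], [2:1], [2:1], [2:1], [2:1], [2:1], [2:2]]


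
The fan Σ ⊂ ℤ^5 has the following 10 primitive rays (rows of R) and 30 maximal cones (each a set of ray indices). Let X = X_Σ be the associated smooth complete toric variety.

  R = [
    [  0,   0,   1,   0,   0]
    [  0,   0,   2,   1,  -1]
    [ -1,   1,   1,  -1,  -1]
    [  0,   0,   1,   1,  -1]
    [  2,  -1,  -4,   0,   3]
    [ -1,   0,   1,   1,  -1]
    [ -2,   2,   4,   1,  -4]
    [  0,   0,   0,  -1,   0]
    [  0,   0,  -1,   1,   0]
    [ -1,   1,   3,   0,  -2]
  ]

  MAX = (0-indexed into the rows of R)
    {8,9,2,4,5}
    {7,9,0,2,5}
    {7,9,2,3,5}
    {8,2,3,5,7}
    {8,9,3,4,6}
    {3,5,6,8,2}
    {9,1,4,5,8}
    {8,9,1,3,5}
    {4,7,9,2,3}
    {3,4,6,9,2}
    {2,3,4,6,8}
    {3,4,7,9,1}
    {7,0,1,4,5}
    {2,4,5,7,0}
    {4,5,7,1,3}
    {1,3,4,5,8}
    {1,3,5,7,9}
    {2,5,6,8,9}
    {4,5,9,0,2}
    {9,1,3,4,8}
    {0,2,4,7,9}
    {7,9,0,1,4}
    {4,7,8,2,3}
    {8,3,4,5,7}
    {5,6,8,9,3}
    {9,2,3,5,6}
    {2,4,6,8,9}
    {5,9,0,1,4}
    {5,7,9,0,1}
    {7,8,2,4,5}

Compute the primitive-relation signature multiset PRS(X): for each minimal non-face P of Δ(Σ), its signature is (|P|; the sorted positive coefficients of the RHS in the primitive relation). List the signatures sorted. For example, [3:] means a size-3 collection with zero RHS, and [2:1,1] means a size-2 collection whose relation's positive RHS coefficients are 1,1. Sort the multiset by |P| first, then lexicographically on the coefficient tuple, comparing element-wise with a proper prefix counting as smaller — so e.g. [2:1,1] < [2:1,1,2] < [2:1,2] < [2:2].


Σ has 13 primitive collections:

  P = {0,3}:  v_{0} + v_{3} = v_{1} ; sig = [2:1]
  P = {1,2}:  v_{1} + v_{2} = v_{9} ; sig = [2:1]
  P = {0,8}:  v_{0} + v_{8} = v_{4} + v_{5} + v_{9} ; sig = [2:1,1,1]
  P = {1,6}:  v_{1} + v_{6} = v_{3} + v_{8} + 2·v_{9} ; sig = [2:1,1,2]
  P = {0,6}:  v_{0} + v_{6} = v_{8} + 2·v_{9} ; sig = [2:1,2]
  P = {6,7}:  v_{6} + v_{7} = 2·v_{2} + 2·v_{3} ; sig = [2:2,2]
  P = {1,7,8}:  v_{1} + v_{7} + v_{8} = v_{3} ; sig = [3:1]
  P = {7,8,9}:  v_{7} + v_{8} + v_{9} = v_{2} + v_{3} ; sig = [3:1,1]
  P = {4,5,6}:  v_{4} + v_{5} + v_{6} = 2·v_{8} + v_{9} ; sig = [3:1,2]
  P = {4,5,7,9}:  v_{4} + v_{5} + v_{7} + v_{9} = 0 ; sig = [4:]
  P = {2,3,4,5}:  v_{2} + v_{3} + v_{4} + v_{5} = v_{8} ; sig = [4:1]
  P = {2,3,8,9}:  v_{2} + v_{3} + v_{8} + v_{9} = v_{6} ; sig = [4:1]
  P = {3,4,5,9}:  v_{3} + v_{4} + v_{5} + v_{9} = v_{1} + v_{8} ; sig = [4:1,1]

Signatures (|P|; sorted positive RHS coefficients), sorted:
[[2:1], [2:1], [2:1,1,1], [2:1,1,2], [2:1,2], [2:2,2], [3:1], [3:1,1], [3:1,2], [4:], [4:1], [4:1], [4:1,1]]


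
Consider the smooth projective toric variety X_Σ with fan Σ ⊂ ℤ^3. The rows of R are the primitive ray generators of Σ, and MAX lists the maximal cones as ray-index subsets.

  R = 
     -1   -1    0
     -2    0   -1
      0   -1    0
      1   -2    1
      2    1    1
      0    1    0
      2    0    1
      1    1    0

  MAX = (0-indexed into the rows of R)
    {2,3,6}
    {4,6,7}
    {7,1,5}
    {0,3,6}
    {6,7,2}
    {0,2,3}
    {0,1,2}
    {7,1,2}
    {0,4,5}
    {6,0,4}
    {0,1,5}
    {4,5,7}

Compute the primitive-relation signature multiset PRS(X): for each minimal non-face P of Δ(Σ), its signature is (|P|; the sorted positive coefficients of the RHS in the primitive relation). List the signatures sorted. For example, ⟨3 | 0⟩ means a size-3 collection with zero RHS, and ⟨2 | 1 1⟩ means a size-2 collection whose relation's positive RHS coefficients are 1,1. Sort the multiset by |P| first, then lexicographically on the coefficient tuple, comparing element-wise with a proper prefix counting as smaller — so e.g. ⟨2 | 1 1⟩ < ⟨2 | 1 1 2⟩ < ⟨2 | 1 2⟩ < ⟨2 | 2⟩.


Δ(Σ) — 8 vertices, 11 min non-faces:

  P = {0,7}:  v_{0} + v_{7} = 0  ⇒ sig = ⟨2 | 0⟩
  P = {1,6}:  v_{1} + v_{6} = 0  ⇒ sig = ⟨2 | 0⟩
  P = {2,5}:  v_{2} + v_{5} = 0  ⇒ sig = ⟨2 | 0⟩
  P = {1,4}:  v_{1} + v_{4} = v_{5}  ⇒ sig = ⟨2 | 1⟩
  P = {2,4}:  v_{2} + v_{4} = v_{6}  ⇒ sig = ⟨2 | 1⟩
  P = {5,6}:  v_{5} + v_{6} = v_{4}  ⇒ sig = ⟨2 | 1⟩
  P = {1,3}:  v_{1} + v_{3} = v_{0} + v_{2}  ⇒ sig = ⟨2 | 1 1⟩
  P = {3,5}:  v_{3} + v_{5} = v_{0} + v_{6}  ⇒ sig = ⟨2 | 1 1⟩
  P = {3,7}:  v_{3} + v_{7} = v_{2} + v_{6}  ⇒ sig = ⟨2 | 1 1⟩
  P = {3,4}:  v_{3} + v_{4} = v_{0} + 2·v_{6}  ⇒ sig = ⟨2 | 1 2⟩
  P = {0,2,6}:  v_{0} + v_{2} + v_{6} = v_{3}  ⇒ sig = ⟨3 | 1⟩

Sorted signature multiset PRS(X):
    ⟨2 | 0⟩
    ⟨2 | 0⟩
    ⟨2 | 0⟩
    ⟨2 | 1⟩
    ⟨2 | 1⟩
    ⟨2 | 1⟩
    ⟨2 | 1 1⟩
    ⟨2 | 1 1⟩
    ⟨2 | 1 1⟩
    ⟨2 | 1 2⟩
    ⟨3 | 1⟩


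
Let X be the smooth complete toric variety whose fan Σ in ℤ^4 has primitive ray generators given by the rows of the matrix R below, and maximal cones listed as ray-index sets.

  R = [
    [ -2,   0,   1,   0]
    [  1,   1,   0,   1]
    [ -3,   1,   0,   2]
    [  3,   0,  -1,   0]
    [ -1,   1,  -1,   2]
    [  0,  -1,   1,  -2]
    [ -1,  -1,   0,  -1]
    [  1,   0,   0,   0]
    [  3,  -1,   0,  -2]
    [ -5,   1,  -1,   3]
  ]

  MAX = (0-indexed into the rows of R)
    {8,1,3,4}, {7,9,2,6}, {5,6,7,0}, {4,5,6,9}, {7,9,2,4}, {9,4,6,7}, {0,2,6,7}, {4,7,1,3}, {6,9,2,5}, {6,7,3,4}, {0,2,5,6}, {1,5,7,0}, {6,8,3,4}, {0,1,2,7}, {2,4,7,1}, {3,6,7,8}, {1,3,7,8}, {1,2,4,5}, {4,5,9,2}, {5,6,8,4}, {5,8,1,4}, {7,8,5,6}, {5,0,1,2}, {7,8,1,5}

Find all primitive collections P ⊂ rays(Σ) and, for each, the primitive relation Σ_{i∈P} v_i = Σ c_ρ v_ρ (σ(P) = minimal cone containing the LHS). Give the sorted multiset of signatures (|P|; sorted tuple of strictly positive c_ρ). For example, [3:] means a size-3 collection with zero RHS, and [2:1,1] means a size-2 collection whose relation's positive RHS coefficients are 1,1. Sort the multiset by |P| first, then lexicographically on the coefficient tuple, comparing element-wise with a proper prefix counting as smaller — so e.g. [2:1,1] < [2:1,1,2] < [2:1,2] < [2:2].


Δ(Σ) — 10 vertices, 16 min non-faces:

  P = {1,6}:  v_{1} + v_{6} = 0  so sig = [2:]
  P = {2,8}:  v_{2} + v_{8} = 0  so sig = [2:]
  P = {0,3}:  v_{0} + v_{3} = v_{7}  so sig = [2:1]
  P = {0,4}:  v_{0} + v_{4} = v_{2}  so sig = [2:1]
  P = {3,5}:  v_{3} + v_{5} = v_{8}  so sig = [2:1]
  P = {0,8}:  v_{0} + v_{8} = v_{5} + v_{7}  so sig = [2:1,1]
  P = {1,9}:  v_{1} + v_{9} = v_{2} + v_{4}  so sig = [2:1,1]
  P = {2,3}:  v_{2} + v_{3} = v_{4} + v_{7}  so sig = [2:1,1]
  P = {8,9}:  v_{8} + v_{9} = v_{4} + v_{6}  so sig = [2:1,1]
  P = {3,9}:  v_{3} + v_{9} = 2·v_{4} + v_{6} + v_{7}  so sig = [2:1,1,2]
  P = {0,9}:  v_{0} + v_{9} = 2·v_{2} + v_{6}  so sig = [2:1,2]
  P = {4,5,7}:  v_{4} + v_{5} + v_{7} = 0  so sig = [3:]
  P = {2,4,6}:  v_{2} + v_{4} + v_{6} = v_{9}  so sig = [3:1]
  P = {2,5,7}:  v_{2} + v_{5} + v_{7} = v_{0}  so sig = [3:1]
  P = {4,7,8}:  v_{4} + v_{7} + v_{8} = v_{3}  so sig = [3:1]
  P = {5,7,9}:  v_{5} + v_{7} + v_{9} = v_{2} + v_{6}  so sig = [3:1,1]

so the primitive-relation signature multiset is
[[2:], [2:], [2:1], [2:1], [2:1], [2:1,1], [2:1,1], [2:1,1], [2:1,1], [2:1,1,2], [2:1,2], [3:], [3:1], [3:1], [3:1], [3:1,1]]


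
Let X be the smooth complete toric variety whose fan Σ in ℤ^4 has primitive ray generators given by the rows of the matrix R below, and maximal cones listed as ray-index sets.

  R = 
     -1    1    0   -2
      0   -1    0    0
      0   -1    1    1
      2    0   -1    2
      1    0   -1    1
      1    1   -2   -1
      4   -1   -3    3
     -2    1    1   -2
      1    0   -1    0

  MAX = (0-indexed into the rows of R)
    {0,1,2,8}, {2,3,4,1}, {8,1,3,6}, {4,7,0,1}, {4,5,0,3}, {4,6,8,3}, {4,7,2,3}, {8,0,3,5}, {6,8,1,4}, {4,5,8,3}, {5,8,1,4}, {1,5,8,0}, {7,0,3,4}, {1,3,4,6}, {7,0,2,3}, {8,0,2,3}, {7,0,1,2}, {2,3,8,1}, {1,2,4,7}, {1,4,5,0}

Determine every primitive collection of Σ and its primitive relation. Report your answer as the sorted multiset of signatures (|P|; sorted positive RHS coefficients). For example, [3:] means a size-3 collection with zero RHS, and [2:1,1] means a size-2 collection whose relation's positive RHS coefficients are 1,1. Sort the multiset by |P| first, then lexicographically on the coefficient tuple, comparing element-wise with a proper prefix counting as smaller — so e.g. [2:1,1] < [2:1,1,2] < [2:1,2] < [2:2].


The 14 primitive collections of Σ (r=9, n=4):

  • {2,5}:  v_{2} + v_{5} = v_{8}  so sig = [2:1]
  • {7,8}:  v_{7} + v_{8} = v_{0}  so sig = [2:1]
  • {6,7}:  v_{6} + v_{7} = v_{4} + v_{8}  so sig = [2:1,1]
  • {0,6}:  v_{0} + v_{6} = v_{4} + 2·v_{8}  so sig = [2:1,2]
  • {5,7}:  v_{5} + v_{7} = 2·v_{0} + v_{4}  so sig = [2:1,2]
  • {2,6}:  v_{2} + v_{6} = 2·v_{1} + 2·v_{3}  so sig = [2:2,2]
  • {5,6}:  v_{5} + v_{6} = 2·v_{4} + 3·v_{8}  so sig = [2:2,3]
  • {0,2,4}:  v_{0} + v_{2} + v_{4} = 0  so sig = [3:]
  • {1,3,7}:  v_{1} + v_{3} + v_{7} = 0  so sig = [3:]
  • {0,1,3}:  v_{0} + v_{1} + v_{3} = v_{8}  so sig = [3:1]
  • {0,4,8}:  v_{0} + v_{4} + v_{8} = v_{5}  so sig = [3:1]
  • {2,4,8}:  v_{2} + v_{4} + v_{8} = v_{1} + v_{3}  so sig = [3:1,1]
  • {1,3,5}:  v_{1} + v_{3} + v_{5} = v_{4} + 2·v_{8}  so sig = [3:1,2]
  • {1,3,4,8}:  v_{1} + v_{3} + v_{4} + v_{8} = v_{6}  so sig = [4:1]

Sorted signature multiset PRS(X):
    |P|=2: 7 collections, coeffs (1), (1), (1,1), (1,2), (1,2), (2,2), (2,3)
    |P|=3: 6 collections, coeffs (), (), (1), (1), (1,1), (1,2)
    |P|=4: 1 collection, coeffs (1)


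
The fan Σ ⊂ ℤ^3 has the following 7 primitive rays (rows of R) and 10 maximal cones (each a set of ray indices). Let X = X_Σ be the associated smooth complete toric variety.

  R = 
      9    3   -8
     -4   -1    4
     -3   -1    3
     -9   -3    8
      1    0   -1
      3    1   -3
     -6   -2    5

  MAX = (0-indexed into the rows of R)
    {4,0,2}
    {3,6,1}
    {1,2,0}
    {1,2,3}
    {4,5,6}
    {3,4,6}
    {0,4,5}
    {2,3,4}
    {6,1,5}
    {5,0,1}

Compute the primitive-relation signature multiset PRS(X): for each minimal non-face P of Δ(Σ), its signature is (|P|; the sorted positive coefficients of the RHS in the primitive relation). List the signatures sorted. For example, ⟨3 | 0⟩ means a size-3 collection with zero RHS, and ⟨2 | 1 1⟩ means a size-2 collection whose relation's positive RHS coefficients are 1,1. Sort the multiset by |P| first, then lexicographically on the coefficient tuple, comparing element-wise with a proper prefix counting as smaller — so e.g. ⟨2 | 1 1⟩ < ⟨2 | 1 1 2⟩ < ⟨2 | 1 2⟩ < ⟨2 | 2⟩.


The 6 primitive collections of Σ (r=7, n=3):

  P = {0,3}:  v_{0} + v_{3} = 0 — sig = ⟨2 | 0⟩
  P = {2,5}:  v_{2} + v_{5} = 0 — sig = ⟨2 | 0⟩
  P = {0,6}:  v_{0} + v_{6} = v_{5} — sig = ⟨2 | 1⟩
  P = {1,4}:  v_{1} + v_{4} = v_{2} — sig = ⟨2 | 1⟩
  P = {2,6}:  v_{2} + v_{6} = v_{3} — sig = ⟨2 | 1⟩
  P = {3,5}:  v_{3} + v_{5} = v_{6} — sig = ⟨2 | 1⟩

so the primitive-relation signature multiset is
[⟨2 | 0⟩, ⟨2 | 0⟩, ⟨2 | 1⟩, ⟨2 | 1⟩, ⟨2 | 1⟩, ⟨2 | 1⟩]


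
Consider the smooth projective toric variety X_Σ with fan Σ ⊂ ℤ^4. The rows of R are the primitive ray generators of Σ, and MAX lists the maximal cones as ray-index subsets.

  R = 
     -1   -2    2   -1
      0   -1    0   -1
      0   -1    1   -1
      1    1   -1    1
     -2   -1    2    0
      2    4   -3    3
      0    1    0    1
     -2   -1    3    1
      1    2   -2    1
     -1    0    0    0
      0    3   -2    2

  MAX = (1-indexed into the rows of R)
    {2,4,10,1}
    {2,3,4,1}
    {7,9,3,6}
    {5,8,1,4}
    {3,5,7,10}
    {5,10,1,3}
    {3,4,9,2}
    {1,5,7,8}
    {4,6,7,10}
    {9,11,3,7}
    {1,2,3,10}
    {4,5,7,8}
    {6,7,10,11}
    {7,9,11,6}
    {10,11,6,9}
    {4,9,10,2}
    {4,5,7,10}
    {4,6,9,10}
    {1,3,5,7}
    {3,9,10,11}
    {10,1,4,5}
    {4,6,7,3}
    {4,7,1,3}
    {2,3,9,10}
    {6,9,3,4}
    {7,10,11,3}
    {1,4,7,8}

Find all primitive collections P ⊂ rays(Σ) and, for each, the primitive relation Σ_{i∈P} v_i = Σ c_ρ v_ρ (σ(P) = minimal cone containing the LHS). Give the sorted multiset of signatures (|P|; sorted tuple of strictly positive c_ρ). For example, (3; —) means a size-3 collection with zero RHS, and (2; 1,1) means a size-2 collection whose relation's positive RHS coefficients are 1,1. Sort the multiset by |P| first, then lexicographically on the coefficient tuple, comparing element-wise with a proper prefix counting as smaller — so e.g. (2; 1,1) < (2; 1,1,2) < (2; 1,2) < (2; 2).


Minimal non-faces — 25 found among 11 rays, 27 max cones:

  P={1,9}:  v_{1} + v_{9} = 0  ⟹  sig = (2; —)
  P={2,7}:  v_{2} + v_{7} = 0  ⟹  sig = (2; —)
  P={1,6}:  v_{1} + v_{6} = v_{4} + v_{7}  ⟹  sig = (2; 1,1)
  P={1,11}:  v_{1} + v_{11} = v_{7} + v_{10}  ⟹  sig = (2; 1,1)
  P={2,5}:  v_{2} + v_{5} = v_{1} + v_{10}  ⟹  sig = (2; 1,1)
  P={2,6}:  v_{2} + v_{6} = v_{4} + v_{9}  ⟹  sig = (2; 1,1)
  P={2,11}:  v_{2} + v_{11} = v_{9} + v_{10}  ⟹  sig = (2; 1,1)
  P={4,11}:  v_{4} + v_{11} = v_{6} + v_{10}  ⟹  sig = (2; 1,1)
  P={5,9}:  v_{5} + v_{9} = v_{7} + v_{10}  ⟹  sig = (2; 1,1)
  P={2,8}:  v_{2} + v_{8} = v_{1} + v_{4} + v_{5}  ⟹  sig = (2; 1,1,1)
  P={8,9}:  v_{8} + v_{9} = v_{4} + v_{5} + v_{7}  ⟹  sig = (2; 1,1,1)
  P={8,11}:  v_{8} + v_{11} = v_{4} + v_{5} + 2·v_{7} + v_{10}  ⟹  sig = (2; 1,1,1,2)
  P={5,6}:  v_{5} + v_{6} = v_{4} + 2·v_{7} + v_{10}  ⟹  sig = (2; 1,1,2)
  P={8,10}:  v_{8} + v_{10} = v_{4} + 2·v_{5}  ⟹  sig = (2; 1,2)
  P={6,8}:  v_{6} + v_{8} = 2·v_{4} + v_{5} + 2·v_{7}  ⟹  sig = (2; 1,2,2)
  P={3,8}:  v_{3} + v_{8} = 2·v_{1} + 2·v_{7}  ⟹  sig = (2; 2,2)
  P={5,11}:  v_{5} + v_{11} = 2·v_{7} + 2·v_{10}  ⟹  sig = (2; 2,2)
  P={3,4,10}:  v_{3} + v_{4} + v_{10} = 0  ⟹  sig = (3; —)
  P={1,7,10}:  v_{1} + v_{7} + v_{10} = v_{5}  ⟹  sig = (3; 1)
  P={4,7,9}:  v_{4} + v_{7} + v_{9} = v_{6}  ⟹  sig = (3; 1)
  P={7,9,10}:  v_{7} + v_{9} + v_{10} = v_{11}  ⟹  sig = (3; 1)
  P={3,4,5}:  v_{3} + v_{4} + v_{5} = v_{1} + v_{7}  ⟹  sig = (3; 1,1)
  P={3,6,10}:  v_{3} + v_{6} + v_{10} = v_{7} + v_{9}  ⟹  sig = (3; 1,1)
  P={3,6,11}:  v_{3} + v_{6} + v_{11} = 2·v_{7} + 2·v_{9}  ⟹  sig = (3; 2,2)
  P={1,4,5,7}:  v_{1} + v_{4} + v_{5} + v_{7} = v_{8}  ⟹  sig = (4; 1)

Hence PRS(X_Σ) =
    (2; —)
    (2; —)
    (2; 1,1)
    (2; 1,1)
    (2; 1,1)
    (2; 1,1)
    (2; 1,1)
    (2; 1,1)
    (2; 1,1)
    (2; 1,1,1)
    (2; 1,1,1)
    (2; 1,1,1,2)
    (2; 1,1,2)
    (2; 1,2)
    (2; 1,2,2)
    (2; 2,2)
    (2; 2,2)
    (3; —)
    (3; 1)
    (3; 1)
    (3; 1)
    (3; 1,1)
    (3; 1,1)
    (3; 2,2)
    (4; 1)


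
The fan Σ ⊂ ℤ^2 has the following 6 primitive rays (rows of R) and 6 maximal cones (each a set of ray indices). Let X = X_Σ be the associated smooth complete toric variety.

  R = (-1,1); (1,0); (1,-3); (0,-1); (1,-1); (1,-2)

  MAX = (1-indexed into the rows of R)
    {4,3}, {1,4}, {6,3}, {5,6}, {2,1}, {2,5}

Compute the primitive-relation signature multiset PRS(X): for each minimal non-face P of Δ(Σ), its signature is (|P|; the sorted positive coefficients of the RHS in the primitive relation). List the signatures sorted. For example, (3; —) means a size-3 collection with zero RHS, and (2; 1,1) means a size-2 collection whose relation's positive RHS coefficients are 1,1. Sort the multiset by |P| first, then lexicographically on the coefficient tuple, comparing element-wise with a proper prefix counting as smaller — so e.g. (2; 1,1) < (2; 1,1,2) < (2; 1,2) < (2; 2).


Σ has 9 primitive collections:

  P = {1,5}:  v_{1} + v_{5} = 0  so sig = (2; —)
  P = {1,6}:  v_{1} + v_{6} = v_{4}  so sig = (2; 1)
  P = {2,4}:  v_{2} + v_{4} = v_{5}  so sig = (2; 1)
  P = {4,5}:  v_{4} + v_{5} = v_{6}  so sig = (2; 1)
  P = {4,6}:  v_{4} + v_{6} = v_{3}  so sig = (2; 1)
  P = {2,3}:  v_{2} + v_{3} = v_{5} + v_{6}  so sig = (2; 1,1)
  P = {1,3}:  v_{1} + v_{3} = 2·v_{4}  so sig = (2; 2)
  P = {2,6}:  v_{2} + v_{6} = 2·v_{5}  so sig = (2; 2)
  P = {3,5}:  v_{3} + v_{5} = 2·v_{6}  so sig = (2; 2)

so the primitive-relation signature multiset is
    (2; —)
    (2; 1)
    (2; 1)
    (2; 1)
    (2; 1)
    (2; 1,1)
    (2; 2)
    (2; 2)
    (2; 2)


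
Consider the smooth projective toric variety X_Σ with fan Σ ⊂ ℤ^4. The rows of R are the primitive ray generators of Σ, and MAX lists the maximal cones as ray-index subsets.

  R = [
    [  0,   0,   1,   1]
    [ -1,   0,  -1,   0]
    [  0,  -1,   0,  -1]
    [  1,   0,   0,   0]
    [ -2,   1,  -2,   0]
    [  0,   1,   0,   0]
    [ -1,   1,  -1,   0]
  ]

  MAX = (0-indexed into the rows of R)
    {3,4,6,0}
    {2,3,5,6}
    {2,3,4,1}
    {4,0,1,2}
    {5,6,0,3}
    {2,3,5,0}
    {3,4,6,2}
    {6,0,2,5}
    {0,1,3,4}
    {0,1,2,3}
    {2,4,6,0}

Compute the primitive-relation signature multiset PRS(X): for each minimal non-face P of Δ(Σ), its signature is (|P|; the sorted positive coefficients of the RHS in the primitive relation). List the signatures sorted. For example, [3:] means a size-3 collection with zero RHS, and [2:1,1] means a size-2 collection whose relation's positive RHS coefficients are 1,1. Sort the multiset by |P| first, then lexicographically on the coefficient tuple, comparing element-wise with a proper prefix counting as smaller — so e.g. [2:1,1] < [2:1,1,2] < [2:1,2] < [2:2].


The 5 primitive collections of Σ (r=7, n=4):

  {1,5}:  v_{1} + v_{5} = v_{6} — sig = [2:1]
  {1,6}:  v_{1} + v_{6} = v_{4} — sig = [2:1]
  {4,5}:  v_{4} + v_{5} = 2·v_{6} — sig = [2:2]
  {0,2,3,6}:  v_{0} + v_{2} + v_{3} + v_{6} = 0 — sig = [4:]
  {0,2,3,4}:  v_{0} + v_{2} + v_{3} + v_{4} = v_{1} — sig = [4:1]

so the primitive-relation signature multiset is
    |P|=2: 3 collections, coeffs (1), (1), (2)
    |P|=4: 2 collections, coeffs (), (1)


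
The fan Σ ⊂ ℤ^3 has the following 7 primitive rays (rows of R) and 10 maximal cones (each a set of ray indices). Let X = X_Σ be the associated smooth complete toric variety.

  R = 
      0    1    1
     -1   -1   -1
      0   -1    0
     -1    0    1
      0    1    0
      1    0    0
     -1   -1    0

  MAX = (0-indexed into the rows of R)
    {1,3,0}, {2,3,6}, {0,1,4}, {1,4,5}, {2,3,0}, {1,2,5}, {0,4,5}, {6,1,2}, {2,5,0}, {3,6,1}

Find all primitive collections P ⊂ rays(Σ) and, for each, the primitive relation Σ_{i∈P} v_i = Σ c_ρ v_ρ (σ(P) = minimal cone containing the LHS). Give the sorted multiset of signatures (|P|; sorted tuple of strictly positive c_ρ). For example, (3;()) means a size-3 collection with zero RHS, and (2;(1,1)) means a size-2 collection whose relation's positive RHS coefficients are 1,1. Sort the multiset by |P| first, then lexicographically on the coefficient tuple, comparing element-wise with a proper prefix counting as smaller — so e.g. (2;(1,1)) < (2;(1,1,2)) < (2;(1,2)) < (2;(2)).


Primitive collections (9):

  P = {2,4}:  v_{2} + v_{4} = 0  so sig = (2;())
  P = {0,6}:  v_{0} + v_{6} = v_{3}  so sig = (2;(1))
  P = {5,6}:  v_{5} + v_{6} = v_{2}  so sig = (2;(1))
  P = {3,5}:  v_{3} + v_{5} = v_{0} + v_{2}  so sig = (2;(1,1))
  P = {4,6}:  v_{4} + v_{6} = v_{0} + v_{1}  so sig = (2;(1,1))
  P = {3,4}:  v_{3} + v_{4} = 2·v_{0} + v_{1}  so sig = (2;(1,2))
  P = {0,1,5}:  v_{0} + v_{1} + v_{5} = 0  so sig = (3;())
  P = {0,1,2}:  v_{0} + v_{1} + v_{2} = v_{6}  so sig = (3;(1))
  P = {1,2,3}:  v_{1} + v_{2} + v_{3} = 2·v_{6}  so sig = (3;(2))

Signatures (|P|; sorted positive RHS coefficients), sorted:
{ (2;()),  (2;(1)) ×2,  (2;(1,1)) ×2,  (2;(1,2)),  (3;()),  (3;(1)),  (3;(2)) }


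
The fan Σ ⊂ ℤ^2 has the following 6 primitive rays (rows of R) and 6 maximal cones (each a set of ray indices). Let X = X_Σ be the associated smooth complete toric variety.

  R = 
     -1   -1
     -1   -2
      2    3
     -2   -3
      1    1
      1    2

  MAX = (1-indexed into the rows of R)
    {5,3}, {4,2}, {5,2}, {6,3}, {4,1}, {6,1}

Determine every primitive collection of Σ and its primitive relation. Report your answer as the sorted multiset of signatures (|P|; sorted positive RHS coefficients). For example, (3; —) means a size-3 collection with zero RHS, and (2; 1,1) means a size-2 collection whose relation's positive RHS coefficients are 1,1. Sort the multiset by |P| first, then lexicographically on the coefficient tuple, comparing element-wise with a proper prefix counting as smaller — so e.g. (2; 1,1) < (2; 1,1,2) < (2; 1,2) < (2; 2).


Minimal non-faces — 9 found among 6 rays, 6 max cones:

  P = {1,5}:  v_{1} + v_{5} = 0  so sig = (2; —)
  P = {2,6}:  v_{2} + v_{6} = 0  so sig = (2; —)
  P = {3,4}:  v_{3} + v_{4} = 0  so sig = (2; —)
  P = {1,2}:  v_{1} + v_{2} = v_{4}  so sig = (2; 1)
  P = {1,3}:  v_{1} + v_{3} = v_{6}  so sig = (2; 1)
  P = {2,3}:  v_{2} + v_{3} = v_{5}  so sig = (2; 1)
  P = {4,5}:  v_{4} + v_{5} = v_{2}  so sig = (2; 1)
  P = {4,6}:  v_{4} + v_{6} = v_{1}  so sig = (2; 1)
  P = {5,6}:  v_{5} + v_{6} = v_{3}  so sig = (2; 1)

Signatures (|P|; sorted positive RHS coefficients), sorted:
{ (2; —) ×3,  (2; 1) ×6 }


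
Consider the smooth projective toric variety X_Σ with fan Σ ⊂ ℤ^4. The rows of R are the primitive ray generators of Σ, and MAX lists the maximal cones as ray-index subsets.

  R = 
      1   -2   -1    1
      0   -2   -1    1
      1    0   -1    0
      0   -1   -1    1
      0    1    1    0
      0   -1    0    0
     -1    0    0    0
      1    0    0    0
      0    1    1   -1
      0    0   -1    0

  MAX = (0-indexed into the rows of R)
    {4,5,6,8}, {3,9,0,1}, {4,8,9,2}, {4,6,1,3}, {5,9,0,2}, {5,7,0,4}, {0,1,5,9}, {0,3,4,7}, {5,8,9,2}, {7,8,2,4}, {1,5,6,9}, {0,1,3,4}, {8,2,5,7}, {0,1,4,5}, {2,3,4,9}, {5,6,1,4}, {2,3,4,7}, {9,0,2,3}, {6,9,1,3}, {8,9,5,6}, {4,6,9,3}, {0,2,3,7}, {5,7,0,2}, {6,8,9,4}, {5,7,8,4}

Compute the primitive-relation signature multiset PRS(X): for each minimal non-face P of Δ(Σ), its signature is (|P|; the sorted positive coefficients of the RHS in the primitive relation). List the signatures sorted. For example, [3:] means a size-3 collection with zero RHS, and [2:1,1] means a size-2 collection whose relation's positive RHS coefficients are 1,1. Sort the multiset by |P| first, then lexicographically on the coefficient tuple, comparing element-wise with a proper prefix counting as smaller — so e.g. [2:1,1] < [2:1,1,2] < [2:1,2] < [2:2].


Primitive collections (15):

  P = {3,8}:  v_{3} + v_{8} = 0  so sig = [2:]
  P = {6,7}:  v_{6} + v_{7} = 0  so sig = [2:]
  P = {0,6}:  v_{0} + v_{6} = v_{1}  so sig = [2:1]
  P = {1,7}:  v_{1} + v_{7} = v_{0}  so sig = [2:1]
  P = {1,8}:  v_{1} + v_{8} = v_{5}  so sig = [2:1]
  P = {2,6}:  v_{2} + v_{6} = v_{9}  so sig = [2:1]
  P = {3,5}:  v_{3} + v_{5} = v_{1}  so sig = [2:1]
  P = {7,9}:  v_{7} + v_{9} = v_{2}  so sig = [2:1]
  P = {0,8}:  v_{0} + v_{8} = v_{5} + v_{7}  so sig = [2:1,1]
  P = {1,2}:  v_{1} + v_{2} = v_{0} + v_{9}  so sig = [2:1,1]
  P = {4,5,9}:  v_{4} + v_{5} + v_{9} = 0  so sig = [3:]
  P = {1,4,9}:  v_{1} + v_{4} + v_{9} = v_{3}  so sig = [3:1]
  P = {2,4,5}:  v_{2} + v_{4} + v_{5} = v_{7}  so sig = [3:1]
  P = {0,4,9}:  v_{0} + v_{4} + v_{9} = v_{3} + v_{7}  so sig = [3:1,1]
  P = {0,2,4}:  v_{0} + v_{2} + v_{4} = v_{3} + 2·v_{7}  so sig = [3:1,2]

Signatures (|P|; sorted positive RHS coefficients), sorted:
[[2:], [2:], [2:1], [2:1], [2:1], [2:1], [2:1], [2:1], [2:1,1], [2:1,1], [3:], [3:1], [3:1], [3:1,1], [3:1,2]]
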